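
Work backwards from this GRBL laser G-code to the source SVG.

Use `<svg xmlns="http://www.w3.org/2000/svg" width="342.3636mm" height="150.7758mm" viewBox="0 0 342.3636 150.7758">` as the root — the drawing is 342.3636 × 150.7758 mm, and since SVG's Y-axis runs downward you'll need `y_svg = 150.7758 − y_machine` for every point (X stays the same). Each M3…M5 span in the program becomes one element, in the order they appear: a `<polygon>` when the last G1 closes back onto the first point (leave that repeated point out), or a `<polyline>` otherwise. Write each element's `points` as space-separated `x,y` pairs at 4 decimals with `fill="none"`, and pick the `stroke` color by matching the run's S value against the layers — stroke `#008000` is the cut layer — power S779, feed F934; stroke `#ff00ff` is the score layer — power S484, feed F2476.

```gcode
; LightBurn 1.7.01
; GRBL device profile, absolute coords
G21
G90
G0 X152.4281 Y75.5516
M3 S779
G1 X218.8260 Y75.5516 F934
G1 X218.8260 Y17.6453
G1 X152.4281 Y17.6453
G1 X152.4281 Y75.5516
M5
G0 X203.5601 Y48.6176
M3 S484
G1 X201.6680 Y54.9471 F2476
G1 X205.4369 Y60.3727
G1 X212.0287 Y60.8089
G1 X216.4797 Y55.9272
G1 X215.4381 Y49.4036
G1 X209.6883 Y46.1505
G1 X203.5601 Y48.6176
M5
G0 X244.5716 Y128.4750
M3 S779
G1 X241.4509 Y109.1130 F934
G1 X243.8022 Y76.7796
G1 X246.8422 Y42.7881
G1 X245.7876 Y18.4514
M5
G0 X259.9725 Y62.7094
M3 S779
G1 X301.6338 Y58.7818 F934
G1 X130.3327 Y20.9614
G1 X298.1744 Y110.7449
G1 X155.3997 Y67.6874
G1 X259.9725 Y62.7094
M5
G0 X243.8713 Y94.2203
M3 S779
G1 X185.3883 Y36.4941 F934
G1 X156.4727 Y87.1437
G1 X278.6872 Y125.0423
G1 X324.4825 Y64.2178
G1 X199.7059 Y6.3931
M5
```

<svg xmlns="http://www.w3.org/2000/svg" width="342.3636mm" height="150.7758mm" viewBox="0 0 342.3636 150.7758">
  <polygon points="152.4281,75.2242 218.8260,75.2242 218.8260,133.1305 152.4281,133.1305" fill="none" stroke="#008000"/>
  <polygon points="203.5601,102.1582 201.6680,95.8287 205.4369,90.4031 212.0287,89.9669 216.4797,94.8486 215.4381,101.3722 209.6883,104.6253" fill="none" stroke="#ff00ff"/>
  <polyline points="244.5716,22.3008 241.4509,41.6628 243.8022,73.9962 246.8422,107.9877 245.7876,132.3244" fill="none" stroke="#008000"/>
  <polygon points="259.9725,88.0664 301.6338,91.9940 130.3327,129.8144 298.1744,40.0309 155.3997,83.0884" fill="none" stroke="#008000"/>
  <polyline points="243.8713,56.5555 185.3883,114.2817 156.4727,63.6321 278.6872,25.7335 324.4825,86.5580 199.7059,144.3827" fill="none" stroke="#008000"/>
</svg>

Machine Y-up, SVG Y-down with viewBox height 150.7758, so y_svg = 150.7758 − y_machine; X carries over.

Run 1: the run's S779 means `#008000` (cut). The run returns to its start, so emit a `<polygon>` with points (Y-flipped): 152.4281,75.2242 218.8260,75.2242 218.8260,133.1305 152.4281,133.1305.

Run 2: S484 ⇒ score layer `#ff00ff`. The run returns to its start, so emit a `<polygon>` with points (Y-flipped): 203.5601,102.1582 201.6680,95.8287 205.4369,90.4031 212.0287,89.9669 216.4797,94.8486 215.4381,101.3722 209.6883,104.6253.

Run 3: S779 ⇒ cut layer `#008000`. The run is open, so emit a `<polyline>` with points (Y-flipped): 244.5716,22.3008 241.4509,41.6628 243.8022,73.9962 246.8422,107.9877 245.7876,132.3244.

Run 4: the run's S779 means `#008000` (cut). The run returns to its start, so emit a `<polygon>` with points (Y-flipped): 259.9725,88.0664 301.6338,91.9940 130.3327,129.8144 298.1744,40.0309 155.3997,83.0884.

Run 5: the run's S779 means `#008000` (cut). The run is open, so emit a `<polyline>` with points (Y-flipped): 243.8713,56.5555 185.3883,114.2817 156.4727,63.6321 278.6872,25.7335 324.4825,86.5580 199.7059,144.3827.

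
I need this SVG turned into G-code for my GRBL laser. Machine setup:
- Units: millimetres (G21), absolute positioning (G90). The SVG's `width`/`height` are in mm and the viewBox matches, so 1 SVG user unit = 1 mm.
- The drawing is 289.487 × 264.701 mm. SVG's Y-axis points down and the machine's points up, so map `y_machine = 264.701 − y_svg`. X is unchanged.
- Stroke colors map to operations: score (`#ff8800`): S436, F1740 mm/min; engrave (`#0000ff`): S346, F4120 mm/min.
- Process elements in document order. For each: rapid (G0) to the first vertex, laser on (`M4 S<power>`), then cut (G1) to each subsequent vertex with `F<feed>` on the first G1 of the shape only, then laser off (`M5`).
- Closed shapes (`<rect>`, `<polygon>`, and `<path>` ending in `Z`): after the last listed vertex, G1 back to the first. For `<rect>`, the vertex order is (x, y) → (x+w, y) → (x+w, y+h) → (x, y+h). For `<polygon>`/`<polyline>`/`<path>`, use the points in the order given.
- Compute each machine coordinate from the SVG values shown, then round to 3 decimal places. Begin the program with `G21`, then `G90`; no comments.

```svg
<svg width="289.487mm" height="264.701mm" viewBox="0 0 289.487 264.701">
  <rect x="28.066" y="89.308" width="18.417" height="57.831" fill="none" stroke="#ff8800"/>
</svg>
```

viewBox `0 0 289.487 264.701` with mm width/height → 1 unit = 1 mm. Flip: y_m = 264.701 − y_svg.

**Shape 1** — `<rect>` rectangle, stroke `#ff8800` → score (S436, F1740). Machine vertices: (28.066,175.393) → (46.483,175.393) → (46.483,117.562) → (28.066,117.562) → (28.066,175.393). Closed: final G1 returns to the first vertex.

G21
G90
G0 X28.066 Y175.393
M4 S436
G1 X46.483 Y175.393 F1740
G1 X46.483 Y117.562
G1 X28.066 Y117.562
G1 X28.066 Y175.393
M5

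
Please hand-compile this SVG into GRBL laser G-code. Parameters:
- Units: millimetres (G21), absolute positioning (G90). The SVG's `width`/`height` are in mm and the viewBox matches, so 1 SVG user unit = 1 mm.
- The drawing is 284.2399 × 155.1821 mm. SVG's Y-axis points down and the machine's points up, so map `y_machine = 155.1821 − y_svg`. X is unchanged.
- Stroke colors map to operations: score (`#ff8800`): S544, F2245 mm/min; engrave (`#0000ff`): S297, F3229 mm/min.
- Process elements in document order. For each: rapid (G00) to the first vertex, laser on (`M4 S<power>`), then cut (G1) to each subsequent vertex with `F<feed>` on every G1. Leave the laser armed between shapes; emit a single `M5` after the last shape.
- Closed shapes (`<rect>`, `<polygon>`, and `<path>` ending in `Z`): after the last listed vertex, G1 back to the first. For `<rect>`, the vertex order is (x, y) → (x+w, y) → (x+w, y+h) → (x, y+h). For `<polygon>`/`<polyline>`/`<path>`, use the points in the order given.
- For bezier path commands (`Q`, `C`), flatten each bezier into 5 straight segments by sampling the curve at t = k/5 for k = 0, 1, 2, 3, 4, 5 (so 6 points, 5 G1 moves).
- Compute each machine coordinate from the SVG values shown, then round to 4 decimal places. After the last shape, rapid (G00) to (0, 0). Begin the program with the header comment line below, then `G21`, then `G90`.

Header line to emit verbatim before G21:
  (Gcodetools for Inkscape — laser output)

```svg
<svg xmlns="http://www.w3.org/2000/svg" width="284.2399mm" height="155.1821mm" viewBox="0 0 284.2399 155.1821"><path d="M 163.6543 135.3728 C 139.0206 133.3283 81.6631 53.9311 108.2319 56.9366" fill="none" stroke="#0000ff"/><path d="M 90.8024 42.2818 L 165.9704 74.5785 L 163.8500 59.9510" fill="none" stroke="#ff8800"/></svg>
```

Since the viewBox matches the mm dimensions, user units are millimetres directly. The only transform is the Y-flip y_m = 155.1821 − y_svg.

Shape 1 is a cubic bezier drawn with `<path>`. Its stroke #0000ff means engrave at S297, F3229. After flipping Y the toolpath is (163.6543,19.8093) → (145.8804,29.0403) → (125.8520,49.1677) → (109.1684,72.5231) → (101.4286,91.4385) → (108.2319,98.2455).

Shape 2 is a open polyline drawn with `<path>`. Its stroke #ff8800 means score at S544, F2245. After flipping Y the toolpath is (90.8024,112.9003) → (165.9704,80.6036) → (163.8500,95.2311).

(Gcodetools for Inkscape — laser output)
G21
G90
G00 X163.6543 Y19.8093
M4 S297
G1 X145.8804 Y29.0403 F3229
G1 X125.8520 Y49.1677 F3229
G1 X109.1684 Y72.5231 F3229
G1 X101.4286 Y91.4385 F3229
G1 X108.2319 Y98.2455 F3229
G00 X90.8024 Y112.9003
M4 S544
G1 X165.9704 Y80.6036 F2245
G1 X163.8500 Y95.2311 F2245
M5
G00 X0.0000 Y0.0000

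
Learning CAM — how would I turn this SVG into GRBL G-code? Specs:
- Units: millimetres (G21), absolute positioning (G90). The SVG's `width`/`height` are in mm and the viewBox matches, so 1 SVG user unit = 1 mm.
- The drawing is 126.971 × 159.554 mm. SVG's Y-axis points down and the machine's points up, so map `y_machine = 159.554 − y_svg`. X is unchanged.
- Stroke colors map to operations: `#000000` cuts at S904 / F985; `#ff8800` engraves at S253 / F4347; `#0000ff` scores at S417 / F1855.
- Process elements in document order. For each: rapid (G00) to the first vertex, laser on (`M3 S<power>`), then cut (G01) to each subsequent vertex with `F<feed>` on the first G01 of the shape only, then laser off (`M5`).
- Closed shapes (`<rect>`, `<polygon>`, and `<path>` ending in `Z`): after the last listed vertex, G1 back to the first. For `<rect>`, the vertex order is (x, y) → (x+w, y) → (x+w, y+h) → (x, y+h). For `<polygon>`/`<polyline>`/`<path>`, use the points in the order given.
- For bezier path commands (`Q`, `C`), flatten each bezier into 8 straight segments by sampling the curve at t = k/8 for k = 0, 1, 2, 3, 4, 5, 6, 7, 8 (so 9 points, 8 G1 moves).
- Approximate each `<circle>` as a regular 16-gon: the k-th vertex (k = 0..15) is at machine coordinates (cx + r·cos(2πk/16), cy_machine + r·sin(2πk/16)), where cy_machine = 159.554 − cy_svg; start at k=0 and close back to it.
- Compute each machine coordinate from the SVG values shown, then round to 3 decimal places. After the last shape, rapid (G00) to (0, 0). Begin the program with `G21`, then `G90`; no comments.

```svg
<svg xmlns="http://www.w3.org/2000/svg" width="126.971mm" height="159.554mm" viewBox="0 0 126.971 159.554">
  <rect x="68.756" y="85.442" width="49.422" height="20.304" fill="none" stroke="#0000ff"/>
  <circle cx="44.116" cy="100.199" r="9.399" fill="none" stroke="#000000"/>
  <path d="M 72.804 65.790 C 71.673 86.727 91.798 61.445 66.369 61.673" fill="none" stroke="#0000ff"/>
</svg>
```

G21
G90
G00 X68.756 Y74.112
M3 S417
G01 X118.178 Y74.112 F1855
G01 X118.178 Y53.808
G01 X68.756 Y53.808
G01 X68.756 Y74.112
M5
G00 X53.515 Y59.355
M3 S904
G01 X52.800 Y62.952 F985
G01 X50.762 Y66.001
G01 X47.713 Y68.039
G01 X44.116 Y68.754
G01 X40.519 Y68.039
G01 X37.470 Y66.001
G01 X35.432 Y62.952
G01 X34.717 Y59.355
G01 X35.432 Y55.758
G01 X37.470 Y52.709
G01 X40.519 Y50.671
G01 X44.116 Y49.956
G01 X47.713 Y50.671
G01 X50.762 Y52.709
G01 X52.800 Y55.758
G01 X53.515 Y59.355
M5
G00 X72.804 Y93.764
M3 S417
G01 X73.246 Y87.939 F1855
G01 X74.897 Y85.607
G01 X76.976 Y85.926
G01 X78.698 Y88.057
G01 X79.282 Y91.158
G01 X77.943 Y94.390
G01 X73.900 Y96.911
G01 X66.369 Y97.881
M5
G00 X0.000 Y0.000

Since the viewBox matches the mm dimensions, user units are millimetres directly. The only transform is the Y-flip y_m = 159.554 − y_svg.

Shape 1 is a rectangle drawn with `<rect>`. Its stroke #0000ff means score at S417, F1855. After flipping Y the toolpath is (68.756,74.112) → (118.178,74.112) → (118.178,53.808) → (68.756,53.808) → (68.756,74.112), returning to the start.

Shape 2 is a circle drawn with `<circle>`. Its stroke #000000 means cut at S904, F985. After flipping Y the toolpath is (53.515,59.355) → (52.800,62.952) → (50.762,66.001) → (47.713,68.039) → (44.116,68.754) → (40.519,68.039) → (37.470,66.001) → (35.432,62.952) → (34.717,59.355) → (35.432,55.758) → (37.470,52.709) → (40.519,50.671) → (44.116,49.956) → (47.713,50.671) → (50.762,52.709) → (52.800,55.758) → (53.515,59.355), returning to the start.

Shape 3 is a cubic bezier drawn with `<path>`. Its stroke #0000ff means score at S417, F1855. After flipping Y the toolpath is (72.804,93.764) → (73.246,87.939) → (74.897,85.607) → (76.976,85.926) → (78.698,88.057) → (79.282,91.158) → (77.943,94.390) → (73.900,96.911) → (66.369,97.881).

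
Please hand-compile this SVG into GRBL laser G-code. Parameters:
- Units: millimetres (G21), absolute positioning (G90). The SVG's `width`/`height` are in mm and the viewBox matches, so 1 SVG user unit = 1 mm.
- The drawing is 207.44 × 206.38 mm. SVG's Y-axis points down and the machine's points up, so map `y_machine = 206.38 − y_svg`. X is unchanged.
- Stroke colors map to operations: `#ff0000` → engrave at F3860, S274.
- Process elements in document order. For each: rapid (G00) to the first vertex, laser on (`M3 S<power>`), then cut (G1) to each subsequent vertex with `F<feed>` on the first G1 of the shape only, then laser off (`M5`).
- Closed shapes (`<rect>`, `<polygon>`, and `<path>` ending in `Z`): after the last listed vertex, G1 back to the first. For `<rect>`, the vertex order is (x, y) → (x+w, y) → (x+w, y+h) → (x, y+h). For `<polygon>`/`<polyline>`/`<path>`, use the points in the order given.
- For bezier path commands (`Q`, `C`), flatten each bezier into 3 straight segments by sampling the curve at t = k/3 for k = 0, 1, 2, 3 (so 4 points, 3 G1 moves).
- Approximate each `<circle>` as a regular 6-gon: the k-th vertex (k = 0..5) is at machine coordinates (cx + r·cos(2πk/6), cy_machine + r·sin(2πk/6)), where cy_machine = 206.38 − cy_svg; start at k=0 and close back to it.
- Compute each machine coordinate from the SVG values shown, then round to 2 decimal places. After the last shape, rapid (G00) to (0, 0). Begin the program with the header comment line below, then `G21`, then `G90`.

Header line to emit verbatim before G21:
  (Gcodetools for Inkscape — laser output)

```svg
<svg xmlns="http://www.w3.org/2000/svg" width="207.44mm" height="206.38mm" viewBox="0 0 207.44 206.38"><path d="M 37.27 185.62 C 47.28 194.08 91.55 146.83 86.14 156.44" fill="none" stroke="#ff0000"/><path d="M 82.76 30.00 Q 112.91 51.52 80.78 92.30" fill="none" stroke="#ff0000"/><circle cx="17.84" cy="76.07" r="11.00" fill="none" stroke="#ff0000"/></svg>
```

Since the viewBox matches the mm dimensions, user units are millimetres directly. The only transform is the Y-flip y_m = 206.38 − y_svg.

Shape 1 is a cubic bezier drawn with `<path>`. Its stroke #ff0000 means engrave at S274, F3860. After flipping Y the toolpath is (37.27,20.76) → (55.59,26.70) → (78.10,44.77) → (86.14,49.94).

Shape 2 is a quadratic bezier drawn with `<path>`. Its stroke #ff0000 means engrave at S274, F3860. After flipping Y the toolpath is (82.76,176.38) → (95.94,159.89) → (95.28,139.13) → (80.78,114.08).

Shape 3 is a circle drawn with `<circle>`. Its stroke #ff0000 means engrave at S274, F3860. After flipping Y the toolpath is (28.84,130.31) → (23.34,139.84) → (12.34,139.84) → (6.84,130.31) → (12.34,120.78) → (23.34,120.78) → (28.84,130.31), returning to the start.

(Gcodetools for Inkscape — laser output)
G21
G90
G00 X37.27 Y20.76
M3 S274
G1 X55.59 Y26.70 F3860
G1 X78.10 Y44.77
G1 X86.14 Y49.94
M5
G00 X82.76 Y176.38
M3 S274
G1 X95.94 Y159.89 F3860
G1 X95.28 Y139.13
G1 X80.78 Y114.08
M5
G00 X28.84 Y130.31
M3 S274
G1 X23.34 Y139.84 F3860
G1 X12.34 Y139.84
G1 X6.84 Y130.31
G1 X12.34 Y120.78
G1 X23.34 Y120.78
G1 X28.84 Y130.31
M5
G00 X0.00 Y0.00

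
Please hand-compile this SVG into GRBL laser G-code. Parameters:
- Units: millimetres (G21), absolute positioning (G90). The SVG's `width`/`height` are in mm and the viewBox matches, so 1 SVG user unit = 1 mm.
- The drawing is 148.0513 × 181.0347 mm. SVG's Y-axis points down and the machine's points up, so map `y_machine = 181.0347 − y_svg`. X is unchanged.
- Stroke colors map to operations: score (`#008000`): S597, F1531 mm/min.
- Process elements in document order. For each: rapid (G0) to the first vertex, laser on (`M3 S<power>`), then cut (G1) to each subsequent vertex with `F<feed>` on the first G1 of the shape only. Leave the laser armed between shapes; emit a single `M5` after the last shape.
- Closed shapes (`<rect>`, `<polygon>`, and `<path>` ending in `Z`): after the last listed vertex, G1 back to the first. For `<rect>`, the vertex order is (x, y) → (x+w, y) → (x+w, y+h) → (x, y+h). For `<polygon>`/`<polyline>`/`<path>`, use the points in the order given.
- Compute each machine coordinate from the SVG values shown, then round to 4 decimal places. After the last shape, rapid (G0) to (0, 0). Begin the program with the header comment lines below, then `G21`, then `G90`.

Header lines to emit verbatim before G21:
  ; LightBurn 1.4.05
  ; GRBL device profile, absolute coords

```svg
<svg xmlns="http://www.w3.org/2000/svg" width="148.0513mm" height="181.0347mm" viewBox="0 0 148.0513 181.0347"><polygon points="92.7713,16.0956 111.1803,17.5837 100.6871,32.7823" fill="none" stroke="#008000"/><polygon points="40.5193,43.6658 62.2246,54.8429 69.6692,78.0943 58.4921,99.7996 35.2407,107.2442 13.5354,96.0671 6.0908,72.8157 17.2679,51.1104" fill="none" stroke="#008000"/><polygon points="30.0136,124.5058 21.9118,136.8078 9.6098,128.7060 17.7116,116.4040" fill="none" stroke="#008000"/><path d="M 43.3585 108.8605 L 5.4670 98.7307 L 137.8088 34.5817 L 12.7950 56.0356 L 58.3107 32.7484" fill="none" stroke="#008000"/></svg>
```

; LightBurn 1.4.05
; GRBL device profile, absolute coords
G21
G90
G0 X92.7713 Y164.9391
M3 S597
G1 X111.1803 Y163.4510 F1531
G1 X100.6871 Y148.2524
G1 X92.7713 Y164.9391
G0 X40.5193 Y137.3689
M3 S597
G1 X62.2246 Y126.1918 F1531
G1 X69.6692 Y102.9404
G1 X58.4921 Y81.2351
G1 X35.2407 Y73.7905
G1 X13.5354 Y84.9676
G1 X6.0908 Y108.2190
G1 X17.2679 Y129.9243
G1 X40.5193 Y137.3689
G0 X30.0136 Y56.5289
M3 S597
G1 X21.9118 Y44.2269 F1531
G1 X9.6098 Y52.3287
G1 X17.7116 Y64.6307
G1 X30.0136 Y56.5289
G0 X43.3585 Y72.1742
M3 S597
G1 X5.4670 Y82.3040 F1531
G1 X137.8088 Y146.4530
G1 X12.7950 Y124.9991
G1 X58.3107 Y148.2863
M5
G0 X0.0000 Y0.0000

viewBox `0 0 148.0513 181.0347` with mm width/height → 1 unit = 1 mm. Flip: y_m = 181.0347 − y_svg.

**Shape 1** — `<polygon>` regular polygon, stroke `#008000` → score (S597, F1531). Machine vertices: (92.7713,164.9391) → (111.1803,163.4510) → (100.6871,148.2524) → (92.7713,164.9391). Closed: final G1 returns to the first vertex.

**Shape 2** — `<polygon>` regular polygon, stroke `#008000` → score (S597, F1531). Machine vertices: (40.5193,137.3689) → (62.2246,126.1918) → (69.6692,102.9404) → (58.4921,81.2351) → (35.2407,73.7905) → (13.5354,84.9676) → (6.0908,108.2190) → (17.2679,129.9243) → (40.5193,137.3689). Closed: final G1 returns to the first vertex.

**Shape 3** — `<polygon>` regular polygon, stroke `#008000` → score (S597, F1531). Machine vertices: (30.0136,56.5289) → (21.9118,44.2269) → (9.6098,52.3287) → (17.7116,64.6307) → (30.0136,56.5289). Closed: final G1 returns to the first vertex.

**Shape 4** — `<path>` open polyline, stroke `#008000` → score (S597, F1531). Machine vertices: (43.3585,72.1742) → (5.4670,82.3040) → (137.8088,146.4530) → (12.7950,124.9991) → (58.3107,148.2863). Open path.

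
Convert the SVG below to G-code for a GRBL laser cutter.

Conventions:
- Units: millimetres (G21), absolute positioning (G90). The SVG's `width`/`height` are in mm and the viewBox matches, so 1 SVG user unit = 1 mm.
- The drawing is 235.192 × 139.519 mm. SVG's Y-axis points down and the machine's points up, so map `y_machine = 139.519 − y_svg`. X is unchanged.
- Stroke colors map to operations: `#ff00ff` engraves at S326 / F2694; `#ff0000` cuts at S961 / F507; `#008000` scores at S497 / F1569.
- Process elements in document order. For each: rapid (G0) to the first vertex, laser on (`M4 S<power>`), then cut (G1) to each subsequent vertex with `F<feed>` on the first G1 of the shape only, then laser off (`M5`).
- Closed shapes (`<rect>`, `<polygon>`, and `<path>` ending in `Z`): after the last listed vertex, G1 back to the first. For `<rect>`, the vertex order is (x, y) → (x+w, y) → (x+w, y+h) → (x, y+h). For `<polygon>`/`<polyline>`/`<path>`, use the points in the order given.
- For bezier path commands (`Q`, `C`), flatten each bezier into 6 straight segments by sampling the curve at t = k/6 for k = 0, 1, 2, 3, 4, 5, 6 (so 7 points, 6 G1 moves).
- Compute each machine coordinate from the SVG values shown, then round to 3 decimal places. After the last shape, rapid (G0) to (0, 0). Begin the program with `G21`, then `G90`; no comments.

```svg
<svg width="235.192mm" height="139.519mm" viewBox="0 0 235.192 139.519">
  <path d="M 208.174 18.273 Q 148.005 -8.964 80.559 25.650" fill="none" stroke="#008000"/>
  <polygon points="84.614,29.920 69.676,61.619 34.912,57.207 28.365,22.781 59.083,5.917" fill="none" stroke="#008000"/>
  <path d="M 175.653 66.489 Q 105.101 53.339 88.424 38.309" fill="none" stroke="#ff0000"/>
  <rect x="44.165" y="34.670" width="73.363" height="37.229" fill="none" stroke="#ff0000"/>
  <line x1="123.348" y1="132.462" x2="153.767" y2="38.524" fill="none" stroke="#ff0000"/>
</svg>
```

G21
G90
G0 X208.174 Y121.246
M4 S497
G1 X187.916 Y128.607 F1569
G1 X167.253 Y132.532
G1 X146.186 Y133.020
G1 X124.714 Y130.073
G1 X102.839 Y123.689
G1 X80.559 Y113.869
M5
G0 X84.614 Y109.599
M4 S497
G1 X69.676 Y77.900 F1569
G1 X34.912 Y82.312
G1 X28.365 Y116.738
G1 X59.083 Y133.602
G1 X84.614 Y109.599
M5
G0 X175.653 Y73.030
M4 S961
G1 X153.632 Y77.466 F507
G1 X134.604 Y82.006
G1 X118.570 Y86.650
G1 X105.528 Y91.399
G1 X95.480 Y96.252
G1 X88.424 Y101.210
M5
G0 X44.165 Y104.849
M4 S961
G1 X117.528 Y104.849 F507
G1 X117.528 Y67.620
G1 X44.165 Y67.620
G1 X44.165 Y104.849
M5
G0 X123.348 Y7.057
M4 S961
G1 X153.767 Y100.995 F507
M5
G0 X0.000 Y0.000

1 u = 1 mm; y_m = 139.519 − y.

[1] `<path>` quadratic bezier, #008000→score S497 F1569: (208.174,121.246) → (187.916,128.607) → (167.253,132.532) → (146.186,133.020) → (124.714,130.073) → (102.839,123.689) → (80.559,113.869)

[2] `<polygon>` regular polygon, #008000→score S497 F1569: (84.614,109.599) → (69.676,77.900) → (34.912,82.312) → (28.365,116.738) → (59.083,133.602) → (84.614,109.599) (closed)

[3] `<path>` quadratic bezier, #ff0000→cut S961 F507: (175.653,73.030) → (153.632,77.466) → (134.604,82.006) → (118.570,86.650) → (105.528,91.399) → (95.480,96.252) → (88.424,101.210)

[4] `<rect>` rectangle, #ff0000→cut S961 F507: (44.165,104.849) → (117.528,104.849) → (117.528,67.620) → (44.165,67.620) → (44.165,104.849) (closed)

[5] `<line>` line segment, #ff0000→cut S961 F507: (123.348,7.057) → (153.767,100.995)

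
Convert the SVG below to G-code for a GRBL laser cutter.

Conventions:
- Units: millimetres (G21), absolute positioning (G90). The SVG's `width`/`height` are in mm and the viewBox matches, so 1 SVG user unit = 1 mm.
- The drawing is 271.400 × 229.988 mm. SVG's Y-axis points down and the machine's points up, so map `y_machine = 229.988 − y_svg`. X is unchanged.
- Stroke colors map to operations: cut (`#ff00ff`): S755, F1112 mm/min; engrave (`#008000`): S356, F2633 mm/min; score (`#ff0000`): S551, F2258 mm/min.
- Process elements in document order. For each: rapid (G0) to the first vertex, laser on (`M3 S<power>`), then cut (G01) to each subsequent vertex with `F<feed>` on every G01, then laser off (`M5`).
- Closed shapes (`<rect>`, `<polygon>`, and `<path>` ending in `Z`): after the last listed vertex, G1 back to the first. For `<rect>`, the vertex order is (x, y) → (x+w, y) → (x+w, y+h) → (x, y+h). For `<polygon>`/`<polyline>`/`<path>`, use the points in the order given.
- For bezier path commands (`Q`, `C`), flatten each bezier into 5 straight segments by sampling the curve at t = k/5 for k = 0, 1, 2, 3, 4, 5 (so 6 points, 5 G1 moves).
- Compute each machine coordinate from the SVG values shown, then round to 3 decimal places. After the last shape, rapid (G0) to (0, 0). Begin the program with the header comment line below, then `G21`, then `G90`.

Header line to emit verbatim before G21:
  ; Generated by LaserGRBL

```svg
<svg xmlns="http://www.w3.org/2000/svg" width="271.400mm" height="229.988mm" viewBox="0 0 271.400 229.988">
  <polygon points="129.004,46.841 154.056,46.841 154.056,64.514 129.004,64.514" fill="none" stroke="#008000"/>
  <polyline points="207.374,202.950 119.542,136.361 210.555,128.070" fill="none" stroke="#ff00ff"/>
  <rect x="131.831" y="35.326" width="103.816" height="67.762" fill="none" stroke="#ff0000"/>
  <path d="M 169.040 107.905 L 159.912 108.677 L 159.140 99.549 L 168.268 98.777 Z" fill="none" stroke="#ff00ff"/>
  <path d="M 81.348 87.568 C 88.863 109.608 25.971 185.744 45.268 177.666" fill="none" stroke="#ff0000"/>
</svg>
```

Since the viewBox matches the mm dimensions, user units are millimetres directly. The only transform is the Y-flip y_m = 229.988 − y_svg.

Shape 1 is a rectangle drawn with `<polygon>`. Its stroke #008000 means engrave at S356, F2633. After flipping Y the toolpath is (129.004,183.147) → (154.056,183.147) → (154.056,165.474) → (129.004,165.474) → (129.004,183.147), returning to the start.

Shape 2 is a open polyline drawn with `<polyline>`. Its stroke #ff00ff means cut at S755, F1112. After flipping Y the toolpath is (207.374,27.038) → (119.542,93.627) → (210.555,101.918).

Shape 3 is a rectangle drawn with `<rect>`. Its stroke #ff0000 means score at S551, F2258. After flipping Y the toolpath is (131.831,194.662) → (235.647,194.662) → (235.647,126.900) → (131.831,126.900) → (131.831,194.662), returning to the start.

Shape 4 is a regular polygon drawn with `<path>`. Its stroke #ff00ff means cut at S755, F1112. After flipping Y the toolpath is (169.040,122.083) → (159.912,121.311) → (159.140,130.439) → (168.268,131.211) → (169.040,122.083), returning to the start.

Shape 5 is a cubic bezier drawn with `<path>`. Its stroke #ff0000 means score at S551, F2258. After flipping Y the toolpath is (81.348,142.420) → (78.629,123.811) → (66.337,98.858) → (51.796,74.199) → (42.332,56.474) → (45.268,52.322).

; Generated by LaserGRBL
G21
G90
G0 X129.004 Y183.147
M3 S356
G01 X154.056 Y183.147 F2633
G01 X154.056 Y165.474 F2633
G01 X129.004 Y165.474 F2633
G01 X129.004 Y183.147 F2633
M5
G0 X207.374 Y27.038
M3 S755
G01 X119.542 Y93.627 F1112
G01 X210.555 Y101.918 F1112
M5
G0 X131.831 Y194.662
M3 S551
G01 X235.647 Y194.662 F2258
G01 X235.647 Y126.900 F2258
G01 X131.831 Y126.900 F2258
G01 X131.831 Y194.662 F2258
M5
G0 X169.040 Y122.083
M3 S755
G01 X159.912 Y121.311 F1112
G01 X159.140 Y130.439 F1112
G01 X168.268 Y131.211 F1112
G01 X169.040 Y122.083 F1112
M5
G0 X81.348 Y142.420
M3 S551
G01 X78.629 Y123.811 F2258
G01 X66.337 Y98.858 F2258
G01 X51.796 Y74.199 F2258
G01 X42.332 Y56.474 F2258
G01 X45.268 Y52.322 F2258
M5
G0 X0.000 Y0.000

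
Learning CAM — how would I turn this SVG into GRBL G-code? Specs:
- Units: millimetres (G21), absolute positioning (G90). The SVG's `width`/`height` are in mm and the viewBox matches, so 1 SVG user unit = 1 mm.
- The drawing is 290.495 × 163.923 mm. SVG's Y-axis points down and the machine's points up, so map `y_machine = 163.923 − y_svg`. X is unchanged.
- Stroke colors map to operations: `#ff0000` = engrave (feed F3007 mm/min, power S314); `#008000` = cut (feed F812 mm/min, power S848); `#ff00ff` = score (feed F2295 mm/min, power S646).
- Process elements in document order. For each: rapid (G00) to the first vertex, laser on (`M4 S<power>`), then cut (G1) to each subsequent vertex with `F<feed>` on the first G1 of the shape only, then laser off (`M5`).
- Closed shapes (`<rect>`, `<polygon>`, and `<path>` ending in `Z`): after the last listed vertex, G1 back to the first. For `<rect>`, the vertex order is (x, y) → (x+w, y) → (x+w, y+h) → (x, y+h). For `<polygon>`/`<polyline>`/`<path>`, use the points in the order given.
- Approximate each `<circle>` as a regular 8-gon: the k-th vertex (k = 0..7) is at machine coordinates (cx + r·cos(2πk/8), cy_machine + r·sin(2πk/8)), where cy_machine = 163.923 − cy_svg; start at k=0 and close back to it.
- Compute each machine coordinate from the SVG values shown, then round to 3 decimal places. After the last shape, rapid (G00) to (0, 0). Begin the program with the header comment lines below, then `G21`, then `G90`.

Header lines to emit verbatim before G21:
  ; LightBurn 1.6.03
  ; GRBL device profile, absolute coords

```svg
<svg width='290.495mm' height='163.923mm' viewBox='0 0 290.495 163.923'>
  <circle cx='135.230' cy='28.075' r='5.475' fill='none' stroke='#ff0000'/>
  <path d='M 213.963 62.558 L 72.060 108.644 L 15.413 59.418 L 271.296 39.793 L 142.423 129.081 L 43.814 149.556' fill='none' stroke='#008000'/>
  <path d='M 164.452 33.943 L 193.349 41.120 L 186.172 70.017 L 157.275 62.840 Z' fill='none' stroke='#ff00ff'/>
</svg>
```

1 u = 1 mm; y_m = 163.923 − y.

[1] `<circle>` circle, #ff0000→engrave S314 F3007: (140.705,135.848) → (139.101,139.719) → (135.230,141.323) → (131.359,139.719) → (129.755,135.848) → (131.359,131.977) → (135.230,130.373) → (139.101,131.977) → (140.705,135.848) (closed)

[2] `<path>` open polyline, #008000→cut S848 F812: (213.963,101.365) → (72.060,55.279) → (15.413,104.505) → (271.296,124.130) → (142.423,34.842) → (43.814,14.367)

[3] `<path>` regular polygon, #ff00ff→score S646 F2295: (164.452,129.980) → (193.349,122.803) → (186.172,93.906) → (157.275,101.083) → (164.452,129.980) (closed)

; LightBurn 1.6.03
; GRBL device profile, absolute coords
G21
G90
G00 X140.705 Y135.848
M4 S314
G1 X139.101 Y139.719 F3007
G1 X135.230 Y141.323
G1 X131.359 Y139.719
G1 X129.755 Y135.848
G1 X131.359 Y131.977
G1 X135.230 Y130.373
G1 X139.101 Y131.977
G1 X140.705 Y135.848
M5
G00 X213.963 Y101.365
M4 S848
G1 X72.060 Y55.279 F812
G1 X15.413 Y104.505
G1 X271.296 Y124.130
G1 X142.423 Y34.842
G1 X43.814 Y14.367
M5
G00 X164.452 Y129.980
M4 S646
G1 X193.349 Y122.803 F2295
G1 X186.172 Y93.906
G1 X157.275 Y101.083
G1 X164.452 Y129.980
M5
G00 X0.000 Y0.000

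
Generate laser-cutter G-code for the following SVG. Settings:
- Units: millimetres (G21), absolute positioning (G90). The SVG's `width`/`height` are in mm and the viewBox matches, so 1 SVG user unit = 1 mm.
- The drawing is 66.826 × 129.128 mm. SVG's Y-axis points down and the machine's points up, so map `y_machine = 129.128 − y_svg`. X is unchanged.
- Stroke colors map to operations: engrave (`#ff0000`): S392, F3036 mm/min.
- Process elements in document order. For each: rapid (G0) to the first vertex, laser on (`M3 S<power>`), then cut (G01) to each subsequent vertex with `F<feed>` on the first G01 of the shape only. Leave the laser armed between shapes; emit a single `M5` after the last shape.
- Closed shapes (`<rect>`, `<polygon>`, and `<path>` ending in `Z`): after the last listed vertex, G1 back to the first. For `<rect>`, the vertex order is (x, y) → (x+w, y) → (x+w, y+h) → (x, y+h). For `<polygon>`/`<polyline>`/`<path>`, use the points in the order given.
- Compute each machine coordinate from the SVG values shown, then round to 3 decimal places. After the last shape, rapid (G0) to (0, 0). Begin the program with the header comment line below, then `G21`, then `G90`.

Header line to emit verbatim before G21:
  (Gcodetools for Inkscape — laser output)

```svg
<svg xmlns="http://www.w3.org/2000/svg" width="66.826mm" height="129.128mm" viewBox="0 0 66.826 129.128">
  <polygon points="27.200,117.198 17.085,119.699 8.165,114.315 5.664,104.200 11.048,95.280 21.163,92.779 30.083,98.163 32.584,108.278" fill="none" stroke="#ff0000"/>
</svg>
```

(Gcodetools for Inkscape — laser output)
G21
G90
G0 X27.200 Y11.930
M3 S392
G01 X17.085 Y9.429 F3036
G01 X8.165 Y14.813
G01 X5.664 Y24.928
G01 X11.048 Y33.848
G01 X21.163 Y36.349
G01 X30.083 Y30.965
G01 X32.584 Y20.850
G01 X27.200 Y11.930
M5
G0 X0.000 Y0.000

Since the viewBox matches the mm dimensions, user units are millimetres directly. The only transform is the Y-flip y_m = 129.128 − y_svg.

Shape 1 is a regular polygon drawn with `<polygon>`. Its stroke #ff0000 means engrave at S392, F3036. After flipping Y the toolpath is (27.200,11.930) → (17.085,9.429) → (8.165,14.813) → (5.664,24.928) → (11.048,33.848) → (21.163,36.349) → (30.083,30.965) → (32.584,20.850) → (27.200,11.930), returning to the start.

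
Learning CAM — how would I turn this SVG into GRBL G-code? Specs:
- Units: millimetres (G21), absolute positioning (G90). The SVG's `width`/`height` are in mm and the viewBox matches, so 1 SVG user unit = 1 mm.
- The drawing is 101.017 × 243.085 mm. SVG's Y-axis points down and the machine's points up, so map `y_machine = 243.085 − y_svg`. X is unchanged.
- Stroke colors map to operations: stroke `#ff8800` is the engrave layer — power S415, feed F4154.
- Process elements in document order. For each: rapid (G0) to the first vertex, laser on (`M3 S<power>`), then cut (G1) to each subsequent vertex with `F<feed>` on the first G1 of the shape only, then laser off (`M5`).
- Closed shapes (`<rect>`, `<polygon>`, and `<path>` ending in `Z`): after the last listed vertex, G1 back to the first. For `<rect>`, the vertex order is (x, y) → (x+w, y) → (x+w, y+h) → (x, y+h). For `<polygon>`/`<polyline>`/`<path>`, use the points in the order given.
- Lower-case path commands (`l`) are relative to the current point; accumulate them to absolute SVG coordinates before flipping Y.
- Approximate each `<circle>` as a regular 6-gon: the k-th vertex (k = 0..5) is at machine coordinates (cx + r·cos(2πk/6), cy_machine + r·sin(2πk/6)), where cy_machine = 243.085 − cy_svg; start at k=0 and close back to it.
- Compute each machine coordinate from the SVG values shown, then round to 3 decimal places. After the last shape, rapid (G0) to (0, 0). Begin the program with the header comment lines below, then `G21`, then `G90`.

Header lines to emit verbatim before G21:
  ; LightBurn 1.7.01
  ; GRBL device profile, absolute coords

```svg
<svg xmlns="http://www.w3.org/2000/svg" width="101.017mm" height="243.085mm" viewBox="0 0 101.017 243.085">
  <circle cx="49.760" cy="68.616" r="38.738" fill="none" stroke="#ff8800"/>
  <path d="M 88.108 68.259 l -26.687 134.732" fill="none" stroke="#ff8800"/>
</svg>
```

Since the viewBox matches the mm dimensions, user units are millimetres directly. The only transform is the Y-flip y_m = 243.085 − y_svg.

Shape 1 is a circle drawn with `<circle>`. Its stroke #ff8800 means engrave at S415, F4154. After flipping Y the toolpath is (88.498,174.469) → (69.129,208.017) → (30.391,208.017) → (11.022,174.469) → (30.391,140.921) → (69.129,140.921) → (88.498,174.469), returning to the start.

Shape 2 is a line segment drawn with `<path>`. Its stroke #ff8800 means engrave at S415, F4154. After flipping Y the toolpath is (88.108,174.826) → (61.421,40.094).

; LightBurn 1.7.01
; GRBL device profile, absolute coords
G21
G90
G0 X88.498 Y174.469
M3 S415
G1 X69.129 Y208.017 F4154
G1 X30.391 Y208.017
G1 X11.022 Y174.469
G1 X30.391 Y140.921
G1 X69.129 Y140.921
G1 X88.498 Y174.469
M5
G0 X88.108 Y174.826
M3 S415
G1 X61.421 Y40.094 F4154
M5
G0 X0.000 Y0.000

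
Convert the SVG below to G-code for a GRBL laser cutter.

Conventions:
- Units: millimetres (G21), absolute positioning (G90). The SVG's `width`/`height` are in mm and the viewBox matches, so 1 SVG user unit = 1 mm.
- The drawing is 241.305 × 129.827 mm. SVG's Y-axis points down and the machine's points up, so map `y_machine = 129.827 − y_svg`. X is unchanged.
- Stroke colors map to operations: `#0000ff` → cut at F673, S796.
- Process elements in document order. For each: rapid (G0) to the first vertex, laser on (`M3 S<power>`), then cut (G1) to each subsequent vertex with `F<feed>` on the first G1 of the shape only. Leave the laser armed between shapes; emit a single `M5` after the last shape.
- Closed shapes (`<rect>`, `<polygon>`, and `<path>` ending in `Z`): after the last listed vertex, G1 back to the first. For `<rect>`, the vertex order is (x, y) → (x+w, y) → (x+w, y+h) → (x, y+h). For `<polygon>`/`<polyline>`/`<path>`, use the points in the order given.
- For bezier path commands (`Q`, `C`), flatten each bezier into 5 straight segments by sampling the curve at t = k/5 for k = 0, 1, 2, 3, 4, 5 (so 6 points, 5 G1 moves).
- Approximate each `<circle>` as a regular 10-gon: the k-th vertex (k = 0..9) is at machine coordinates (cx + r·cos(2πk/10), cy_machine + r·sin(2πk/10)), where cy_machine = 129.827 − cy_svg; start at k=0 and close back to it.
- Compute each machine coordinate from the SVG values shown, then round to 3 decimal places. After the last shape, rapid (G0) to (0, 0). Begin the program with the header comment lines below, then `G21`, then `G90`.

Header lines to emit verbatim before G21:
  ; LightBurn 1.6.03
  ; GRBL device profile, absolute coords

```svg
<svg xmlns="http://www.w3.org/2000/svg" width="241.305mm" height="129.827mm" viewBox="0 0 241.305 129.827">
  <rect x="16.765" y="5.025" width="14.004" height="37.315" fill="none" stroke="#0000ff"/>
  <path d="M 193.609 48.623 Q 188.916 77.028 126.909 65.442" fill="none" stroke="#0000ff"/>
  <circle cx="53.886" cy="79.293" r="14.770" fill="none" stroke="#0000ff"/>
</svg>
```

; LightBurn 1.6.03
; GRBL device profile, absolute coords
G21
G90
G0 X16.765 Y124.802
M3 S796
G1 X30.769 Y124.802 F673
G1 X30.769 Y87.487
G1 X16.765 Y87.487
G1 X16.765 Y124.802
G0 X193.609 Y81.204
M3 S796
G1 X189.439 Y71.442 F673
G1 X180.684 Y64.879
G1 X167.344 Y61.515
G1 X149.419 Y61.350
G1 X126.909 Y64.385
G0 X68.656 Y50.534
M3 S796
G1 X65.835 Y59.216 F673
G1 X58.450 Y64.581
G1 X49.322 Y64.581
G1 X41.937 Y59.216
G1 X39.116 Y50.534
G1 X41.937 Y41.852
G1 X49.322 Y36.487
G1 X58.450 Y36.487
G1 X65.835 Y41.852
G1 X68.656 Y50.534
M5
G0 X0.000 Y0.000

Since the viewBox matches the mm dimensions, user units are millimetres directly. The only transform is the Y-flip y_m = 129.827 − y_svg.

Shape 1 is a rectangle drawn with `<rect>`. Its stroke #0000ff means cut at S796, F673. After flipping Y the toolpath is (16.765,124.802) → (30.769,124.802) → (30.769,87.487) → (16.765,87.487) → (16.765,124.802), returning to the start.

Shape 2 is a quadratic bezier drawn with `<path>`. Its stroke #0000ff means cut at S796, F673. After flipping Y the toolpath is (193.609,81.204) → (189.439,71.442) → (180.684,64.879) → (167.344,61.515) → (149.419,61.350) → (126.909,64.385).

Shape 3 is a circle drawn with `<circle>`. Its stroke #0000ff means cut at S796, F673. After flipping Y the toolpath is (68.656,50.534) → (65.835,59.216) → (58.450,64.581) → (49.322,64.581) → (41.937,59.216) → (39.116,50.534) → (41.937,41.852) → (49.322,36.487) → (58.450,36.487) → (65.835,41.852) → (68.656,50.534), returning to the start.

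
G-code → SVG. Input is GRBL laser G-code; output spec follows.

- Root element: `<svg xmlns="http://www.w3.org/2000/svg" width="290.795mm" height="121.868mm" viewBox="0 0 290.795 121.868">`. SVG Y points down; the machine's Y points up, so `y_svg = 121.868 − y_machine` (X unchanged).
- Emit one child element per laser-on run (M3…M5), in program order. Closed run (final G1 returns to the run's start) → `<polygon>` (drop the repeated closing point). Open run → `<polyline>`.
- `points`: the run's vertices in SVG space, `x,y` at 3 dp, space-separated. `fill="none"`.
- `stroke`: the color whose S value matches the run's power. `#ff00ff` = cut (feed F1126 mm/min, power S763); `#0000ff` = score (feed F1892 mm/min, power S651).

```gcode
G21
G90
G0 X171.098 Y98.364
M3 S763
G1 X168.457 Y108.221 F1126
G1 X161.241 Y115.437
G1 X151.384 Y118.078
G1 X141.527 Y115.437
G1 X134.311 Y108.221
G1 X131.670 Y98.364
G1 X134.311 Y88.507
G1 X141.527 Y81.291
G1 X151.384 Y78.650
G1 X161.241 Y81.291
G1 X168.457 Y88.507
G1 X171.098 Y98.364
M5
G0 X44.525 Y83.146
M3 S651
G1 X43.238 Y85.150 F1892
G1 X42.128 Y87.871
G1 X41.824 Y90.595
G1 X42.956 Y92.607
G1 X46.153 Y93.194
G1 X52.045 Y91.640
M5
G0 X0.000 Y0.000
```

<svg xmlns="http://www.w3.org/2000/svg" width="290.795mm" height="121.868mm" viewBox="0 0 290.795 121.868">
  <polygon points="171.098,23.504 168.457,13.647 161.241,6.431 151.384,3.790 141.527,6.431 134.311,13.647 131.670,23.504 134.311,33.361 141.527,40.577 151.384,43.218 161.241,40.577 168.457,33.361" fill="none" stroke="#ff00ff"/>
  <polyline points="44.525,38.722 43.238,36.718 42.128,33.997 41.824,31.273 42.956,29.261 46.153,28.674 52.045,30.228" fill="none" stroke="#0000ff"/>
</svg>

Machine Y-up, SVG Y-down with viewBox height 121.868, so y_svg = 121.868 − y_machine; X carries over.

Run 1: power S763 maps to stroke `#ff00ff` (cut). The run returns to its start, so emit a `<polygon>` with points (Y-flipped): 171.098,23.504 168.457,13.647 161.241,6.431 151.384,3.790 141.527,6.431 134.311,13.647 131.670,23.504 134.311,33.361 141.527,40.577 151.384,43.218 161.241,40.577 168.457,33.361.

Run 2: power S651 maps to stroke `#0000ff` (score). The run is open, so emit a `<polyline>` with points (Y-flipped): 44.525,38.722 43.238,36.718 42.128,33.997 41.824,31.273 42.956,29.261 46.153,28.674 52.045,30.228.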